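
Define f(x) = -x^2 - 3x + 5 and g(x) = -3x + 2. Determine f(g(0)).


g(0) = 2
f(2) = (-1)*(2)^2 - 3*(2) + 5 = -5

-5


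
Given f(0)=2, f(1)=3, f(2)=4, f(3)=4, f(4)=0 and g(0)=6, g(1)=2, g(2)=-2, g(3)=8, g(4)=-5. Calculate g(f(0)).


f(0) = 2
g(2) = -2

-2


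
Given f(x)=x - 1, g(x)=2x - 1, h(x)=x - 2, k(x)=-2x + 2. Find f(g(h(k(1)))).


-6


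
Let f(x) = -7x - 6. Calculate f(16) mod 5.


f(16) = -118
-118 mod 5 = 2

2


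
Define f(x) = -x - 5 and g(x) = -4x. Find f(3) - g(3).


f(3) = -8
g(3) = -12
Difference = 4

4


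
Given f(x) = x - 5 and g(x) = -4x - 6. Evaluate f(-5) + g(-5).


f(-5) = -10
g(-5) = 14
Sum = 4

4


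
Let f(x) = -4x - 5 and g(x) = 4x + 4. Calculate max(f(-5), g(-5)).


f(-5) = 15
g(-5) = -16
max = 15

15


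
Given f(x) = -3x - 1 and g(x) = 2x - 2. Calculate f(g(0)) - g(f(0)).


f(g(0)) = 5
g(f(0)) = -4
Difference = 9

9


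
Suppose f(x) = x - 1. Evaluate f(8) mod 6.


1


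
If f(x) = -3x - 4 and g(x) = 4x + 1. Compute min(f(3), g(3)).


f(3) = -13
g(3) = 13
min = -13

-13


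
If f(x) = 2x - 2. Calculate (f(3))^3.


f(3) = 4
(4)^3 = 64

64


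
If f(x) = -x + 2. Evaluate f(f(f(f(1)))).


f(1) = 1
f(1) = 1
f(1) = 1
f(1) = 1

1


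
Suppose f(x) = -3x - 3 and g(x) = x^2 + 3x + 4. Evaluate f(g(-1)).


g(-1) = 2
f(2) = -9

-9


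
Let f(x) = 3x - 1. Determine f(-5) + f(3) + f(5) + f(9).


f(-5) = -16
f(3) = 8
f(5) = 14
f(9) = 26
Sum = 32

32


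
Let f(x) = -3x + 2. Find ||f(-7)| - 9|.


14


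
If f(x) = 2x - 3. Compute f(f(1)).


f(1) = -1
f(-1) = -5

-5


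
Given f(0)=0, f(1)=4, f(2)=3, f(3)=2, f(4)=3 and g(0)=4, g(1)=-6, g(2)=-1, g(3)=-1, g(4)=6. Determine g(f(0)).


4


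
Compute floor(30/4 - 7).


30/4 = 7.5
7.5 - 7 = 0.5
floor(0.5) = 0

0


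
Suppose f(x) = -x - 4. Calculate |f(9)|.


f(9) = -13
|-13| = 13

13


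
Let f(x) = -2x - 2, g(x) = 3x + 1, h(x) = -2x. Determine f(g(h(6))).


h(6) = -12
g(-12) = -35
f(-35) = 68

68


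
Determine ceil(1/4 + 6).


7


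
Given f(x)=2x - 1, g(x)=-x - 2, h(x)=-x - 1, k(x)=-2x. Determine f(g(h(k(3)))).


k(3) = -6
h(-6) = 5
g(5) = -7
f(-7) = -15

-15


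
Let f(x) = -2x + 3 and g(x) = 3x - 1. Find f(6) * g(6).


-153


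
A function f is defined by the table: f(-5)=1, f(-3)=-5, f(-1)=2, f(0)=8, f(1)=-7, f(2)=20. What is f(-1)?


Reading from the table at x = -1

2


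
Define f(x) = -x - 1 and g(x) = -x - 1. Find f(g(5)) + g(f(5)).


f(g(5)) = 5
g(f(5)) = 5
Sum = 10

10


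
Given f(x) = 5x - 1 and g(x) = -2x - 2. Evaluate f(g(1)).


-21


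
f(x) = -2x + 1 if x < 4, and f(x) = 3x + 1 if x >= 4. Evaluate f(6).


6 satisfies x >= 4
f(6) = 19

19


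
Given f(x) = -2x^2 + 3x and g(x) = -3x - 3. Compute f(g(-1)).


g(-1) = 0
f(0) = (-2)*(0)^2 + 3*(0) = 0

0


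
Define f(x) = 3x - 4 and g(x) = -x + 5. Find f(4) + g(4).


9


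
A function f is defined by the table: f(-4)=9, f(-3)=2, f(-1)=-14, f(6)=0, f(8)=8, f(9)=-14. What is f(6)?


0


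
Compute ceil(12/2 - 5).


12/2 = 6
6 - 5 = 1
ceil(1) = 1

1


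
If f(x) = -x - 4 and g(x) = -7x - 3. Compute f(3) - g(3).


17


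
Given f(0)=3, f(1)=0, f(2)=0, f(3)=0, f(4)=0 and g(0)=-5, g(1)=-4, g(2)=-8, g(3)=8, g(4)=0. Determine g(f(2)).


-5


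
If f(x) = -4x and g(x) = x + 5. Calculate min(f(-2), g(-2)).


f(-2) = 8
g(-2) = 3
min = 3

3


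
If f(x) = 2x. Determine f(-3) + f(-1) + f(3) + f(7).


f(-3) = -6
f(-1) = -2
f(3) = 6
f(7) = 14
Sum = 12

12


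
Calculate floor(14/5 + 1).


3


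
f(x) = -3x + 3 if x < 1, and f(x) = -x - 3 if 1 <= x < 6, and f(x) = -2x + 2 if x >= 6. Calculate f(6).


6 satisfies x >= 6
f(6) = -10

-10


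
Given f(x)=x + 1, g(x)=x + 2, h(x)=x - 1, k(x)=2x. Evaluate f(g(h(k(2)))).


k(2) = 4
h(4) = 3
g(3) = 5
f(5) = 6

6


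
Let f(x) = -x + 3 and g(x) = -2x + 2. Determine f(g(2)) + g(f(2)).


f(g(2)) = 5
g(f(2)) = 0
Sum = 5

5


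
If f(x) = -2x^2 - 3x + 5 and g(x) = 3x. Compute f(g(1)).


g(1) = 3
f(3) = (-2)*(3)^2 - 3*(3) + 5 = -22

-22


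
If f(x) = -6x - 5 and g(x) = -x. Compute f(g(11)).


g(11) = -11
f(-11) = 61

61


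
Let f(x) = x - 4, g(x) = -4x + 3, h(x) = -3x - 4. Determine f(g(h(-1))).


3


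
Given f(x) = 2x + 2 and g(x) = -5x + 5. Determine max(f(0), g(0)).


f(0) = 2
g(0) = 5
max = 5

5


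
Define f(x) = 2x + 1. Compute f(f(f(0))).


7


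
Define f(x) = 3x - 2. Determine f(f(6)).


f(6) = 16
f(16) = 46

46


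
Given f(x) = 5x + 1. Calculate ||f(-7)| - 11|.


f(-7) = -34
|-34| = 34
|34 - 11| = 23

23


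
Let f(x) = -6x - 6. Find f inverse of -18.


Solve -6x - 6 = -18
x = (-18 + 6) / (-6) = 2

2


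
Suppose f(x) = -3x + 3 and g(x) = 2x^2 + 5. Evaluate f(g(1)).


g(1) = 7
f(7) = -18

-18


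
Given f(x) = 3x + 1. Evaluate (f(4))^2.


f(4) = 13
(13)^2 = 169

169


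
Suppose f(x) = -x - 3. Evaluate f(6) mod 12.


f(6) = -9
-9 mod 12 = 3

3


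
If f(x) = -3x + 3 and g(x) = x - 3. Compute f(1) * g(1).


f(1) = 0
g(1) = -2
Product = 0

0


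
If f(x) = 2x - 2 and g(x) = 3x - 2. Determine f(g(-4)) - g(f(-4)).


2


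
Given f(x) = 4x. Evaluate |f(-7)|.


28


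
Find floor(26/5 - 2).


26/5 = 5.2
5.2 - 2 = 3.2
floor(3.2) = 3

3


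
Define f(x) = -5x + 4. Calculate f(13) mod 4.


f(13) = -61
-61 mod 4 = 3

3


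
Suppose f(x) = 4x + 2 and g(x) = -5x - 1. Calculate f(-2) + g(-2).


f(-2) = -6
g(-2) = 9
Sum = 3

3


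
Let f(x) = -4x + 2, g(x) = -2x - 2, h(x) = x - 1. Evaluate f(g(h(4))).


h(4) = 3
g(3) = -8
f(-8) = 34

34


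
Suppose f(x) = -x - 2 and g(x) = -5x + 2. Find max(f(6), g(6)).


-8


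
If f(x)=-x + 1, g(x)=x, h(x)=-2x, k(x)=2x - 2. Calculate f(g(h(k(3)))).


k(3) = 4
h(4) = -8
g(-8) = -8
f(-8) = 9

9


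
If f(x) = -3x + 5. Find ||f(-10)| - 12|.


f(-10) = 35
|35| = 35
|35 - 12| = 23

23


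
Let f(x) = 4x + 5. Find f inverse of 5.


Solve 4x + 5 = 5
x = (5 - 5) / 4 = 0

0


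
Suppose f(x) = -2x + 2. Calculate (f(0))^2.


4


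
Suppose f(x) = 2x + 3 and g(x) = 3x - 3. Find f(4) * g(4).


f(4) = 11
g(4) = 9
Product = 99

99


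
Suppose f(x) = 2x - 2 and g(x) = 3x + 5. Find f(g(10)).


g(10) = 35
f(35) = 68

68


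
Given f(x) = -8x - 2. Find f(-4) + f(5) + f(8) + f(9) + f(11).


f(-4) = 30
f(5) = -42
f(8) = -66
f(9) = -74
f(11) = -90
Sum = -242

-242


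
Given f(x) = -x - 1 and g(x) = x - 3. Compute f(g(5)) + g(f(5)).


f(g(5)) = -3
g(f(5)) = -9
Sum = -12

-12


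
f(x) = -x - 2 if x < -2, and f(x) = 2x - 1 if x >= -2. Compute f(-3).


-3 satisfies x < -2
f(-3) = 1

1


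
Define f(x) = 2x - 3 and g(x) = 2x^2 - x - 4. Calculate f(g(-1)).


g(-1) = -1
f(-1) = -5

-5


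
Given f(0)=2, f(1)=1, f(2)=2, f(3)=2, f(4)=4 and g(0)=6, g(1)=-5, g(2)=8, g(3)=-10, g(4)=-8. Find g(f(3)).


f(3) = 2
g(2) = 8

8


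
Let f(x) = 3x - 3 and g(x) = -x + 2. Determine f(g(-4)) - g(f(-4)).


f(g(-4)) = 15
g(f(-4)) = 17
Difference = -2

-2


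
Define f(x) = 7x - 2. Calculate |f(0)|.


2


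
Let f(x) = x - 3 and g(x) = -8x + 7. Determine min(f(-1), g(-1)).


f(-1) = -4
g(-1) = 15
min = -4

-4


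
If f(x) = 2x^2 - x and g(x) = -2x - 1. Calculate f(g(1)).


g(1) = -3
f(-3) = 2*(-3)^2 - 1*(-3) = 21

21


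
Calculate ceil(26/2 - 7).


26/2 = 13
13 - 7 = 6
ceil(6) = 6

6


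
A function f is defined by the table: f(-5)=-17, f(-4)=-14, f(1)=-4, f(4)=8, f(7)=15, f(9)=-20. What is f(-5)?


Reading from the table at x = -5

-17


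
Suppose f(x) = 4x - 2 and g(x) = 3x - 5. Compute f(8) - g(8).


f(8) = 30
g(8) = 19
Difference = 11

11


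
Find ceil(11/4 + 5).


11/4 = 2.75
2.75 + 5 = 7.75
ceil(7.75) = 8

8


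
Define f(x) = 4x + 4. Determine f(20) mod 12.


f(20) = 84
84 mod 12 = 0

0


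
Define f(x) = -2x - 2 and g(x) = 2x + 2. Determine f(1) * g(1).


f(1) = -4
g(1) = 4
Product = -16

-16


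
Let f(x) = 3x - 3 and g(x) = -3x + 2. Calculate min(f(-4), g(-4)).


f(-4) = -15
g(-4) = 14
min = -15

-15


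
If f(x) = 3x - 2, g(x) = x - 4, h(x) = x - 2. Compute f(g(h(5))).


h(5) = 3
g(3) = -1
f(-1) = -5

-5


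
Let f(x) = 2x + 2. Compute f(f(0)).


6


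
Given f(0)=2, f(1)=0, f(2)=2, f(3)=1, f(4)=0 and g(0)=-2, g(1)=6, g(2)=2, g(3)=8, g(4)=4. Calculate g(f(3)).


f(3) = 1
g(1) = 6

6


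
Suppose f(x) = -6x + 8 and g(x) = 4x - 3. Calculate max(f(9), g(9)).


f(9) = -46
g(9) = 33
max = 33

33


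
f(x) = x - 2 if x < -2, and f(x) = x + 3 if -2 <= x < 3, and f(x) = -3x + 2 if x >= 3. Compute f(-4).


-4 satisfies x < -2
f(-4) = -6

-6


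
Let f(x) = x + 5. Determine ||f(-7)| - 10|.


f(-7) = -2
|-2| = 2
|2 - 10| = 8

8


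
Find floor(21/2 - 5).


5


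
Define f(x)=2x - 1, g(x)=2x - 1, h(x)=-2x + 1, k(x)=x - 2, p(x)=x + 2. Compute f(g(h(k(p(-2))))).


p(-2) = 0
k(0) = -2
h(-2) = 5
g(5) = 9
f(9) = 17

17


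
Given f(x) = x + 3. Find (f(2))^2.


25


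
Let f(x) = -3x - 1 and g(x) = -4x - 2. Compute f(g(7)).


g(7) = -30
f(-30) = 89

89


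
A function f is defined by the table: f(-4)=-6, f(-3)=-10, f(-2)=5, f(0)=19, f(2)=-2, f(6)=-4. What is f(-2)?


Reading from the table at x = -2

5


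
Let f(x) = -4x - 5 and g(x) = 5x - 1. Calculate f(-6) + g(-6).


f(-6) = 19
g(-6) = -31
Sum = -12

-12


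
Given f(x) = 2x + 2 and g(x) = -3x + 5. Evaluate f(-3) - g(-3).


-18


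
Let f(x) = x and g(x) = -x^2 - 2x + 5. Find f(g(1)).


g(1) = 2
f(2) = 2

2


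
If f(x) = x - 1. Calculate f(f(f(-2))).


f(-2) = -3
f(-3) = -4
f(-4) = -5

-5


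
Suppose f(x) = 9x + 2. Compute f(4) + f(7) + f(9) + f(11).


f(4) = 38
f(7) = 65
f(9) = 83
f(11) = 101
Sum = 287

287


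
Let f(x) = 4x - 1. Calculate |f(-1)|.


f(-1) = -5
|-5| = 5

5


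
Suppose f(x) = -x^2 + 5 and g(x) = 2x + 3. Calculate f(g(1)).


g(1) = 5
f(5) = (-1)*(5)^2 + 5 = -20

-20


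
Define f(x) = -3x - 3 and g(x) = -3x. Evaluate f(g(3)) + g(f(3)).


f(g(3)) = 24
g(f(3)) = 36
Sum = 60

60


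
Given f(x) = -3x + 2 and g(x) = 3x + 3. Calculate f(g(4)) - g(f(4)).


f(g(4)) = -43
g(f(4)) = -27
Difference = -16

-16


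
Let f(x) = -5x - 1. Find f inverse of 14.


-3


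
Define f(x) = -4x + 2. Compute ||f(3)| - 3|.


f(3) = -10
|-10| = 10
|10 - 3| = 7

7


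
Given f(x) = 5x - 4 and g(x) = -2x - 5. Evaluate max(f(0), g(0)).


f(0) = -4
g(0) = -5
max = -4

-4


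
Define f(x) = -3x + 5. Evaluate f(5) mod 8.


f(5) = -10
-10 mod 8 = 6

6


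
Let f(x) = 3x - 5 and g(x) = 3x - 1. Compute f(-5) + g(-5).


f(-5) = -20
g(-5) = -16
Sum = -36

-36


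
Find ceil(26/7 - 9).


26/7 = 3.7143
3.7143 - 9 = -5.2857
ceil(-5.2857) = -5

-5


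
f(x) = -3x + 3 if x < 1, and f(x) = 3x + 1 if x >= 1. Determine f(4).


4 satisfies x >= 1
f(4) = 13

13


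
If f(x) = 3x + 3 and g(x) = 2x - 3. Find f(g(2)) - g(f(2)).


-9


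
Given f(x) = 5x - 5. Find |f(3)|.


f(3) = 10
|10| = 10

10


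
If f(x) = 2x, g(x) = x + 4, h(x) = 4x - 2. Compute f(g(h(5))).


h(5) = 18
g(18) = 22
f(22) = 44

44


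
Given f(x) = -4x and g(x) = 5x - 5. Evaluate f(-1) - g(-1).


14


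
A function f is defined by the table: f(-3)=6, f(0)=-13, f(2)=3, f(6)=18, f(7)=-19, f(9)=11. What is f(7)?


Reading from the table at x = 7

-19


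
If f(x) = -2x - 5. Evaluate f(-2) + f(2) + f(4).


-23


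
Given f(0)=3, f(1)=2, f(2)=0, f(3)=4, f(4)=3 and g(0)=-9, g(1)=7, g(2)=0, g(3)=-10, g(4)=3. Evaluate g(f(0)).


f(0) = 3
g(3) = -10

-10


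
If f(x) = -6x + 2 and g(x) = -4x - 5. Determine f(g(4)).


g(4) = -21
f(-21) = 128

128


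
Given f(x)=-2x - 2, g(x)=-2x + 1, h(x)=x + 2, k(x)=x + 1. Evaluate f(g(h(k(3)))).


20


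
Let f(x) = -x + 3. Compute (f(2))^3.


f(2) = 1
(1)^3 = 1

1


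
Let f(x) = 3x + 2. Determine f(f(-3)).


f(-3) = -7
f(-7) = -19

-19


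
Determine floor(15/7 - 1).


15/7 = 2.1429
2.1429 - 1 = 1.1429
floor(1.1429) = 1

1


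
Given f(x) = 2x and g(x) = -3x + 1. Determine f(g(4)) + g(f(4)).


-45


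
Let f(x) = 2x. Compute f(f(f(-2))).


f(-2) = -4
f(-4) = -8
f(-8) = -16

-16


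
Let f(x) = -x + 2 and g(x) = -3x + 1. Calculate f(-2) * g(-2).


f(-2) = 4
g(-2) = 7
Product = 28

28


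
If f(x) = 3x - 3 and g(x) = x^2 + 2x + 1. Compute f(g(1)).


g(1) = 4
f(4) = 9

9


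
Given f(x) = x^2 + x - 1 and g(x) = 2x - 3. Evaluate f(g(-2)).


g(-2) = -7
f(-7) = 1*(-7)^2 + 1*(-7) - 1 = 41

41


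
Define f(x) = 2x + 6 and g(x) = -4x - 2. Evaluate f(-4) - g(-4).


f(-4) = -2
g(-4) = 14
Difference = -16

-16


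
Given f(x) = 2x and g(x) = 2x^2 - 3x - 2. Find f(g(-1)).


6


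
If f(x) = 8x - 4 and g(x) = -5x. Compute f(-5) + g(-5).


f(-5) = -44
g(-5) = 25
Sum = -19

-19


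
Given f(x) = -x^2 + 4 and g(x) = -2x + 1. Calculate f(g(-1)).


-5


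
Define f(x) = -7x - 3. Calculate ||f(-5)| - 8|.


f(-5) = 32
|32| = 32
|32 - 8| = 24

24


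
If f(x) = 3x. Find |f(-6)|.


f(-6) = -18
|-18| = 18

18


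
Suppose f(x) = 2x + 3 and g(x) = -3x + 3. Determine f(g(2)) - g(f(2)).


15


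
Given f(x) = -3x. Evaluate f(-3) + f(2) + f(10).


f(-3) = 9
f(2) = -6
f(10) = -30
Sum = -27

-27


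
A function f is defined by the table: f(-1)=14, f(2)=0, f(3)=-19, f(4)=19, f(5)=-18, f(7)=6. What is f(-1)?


14


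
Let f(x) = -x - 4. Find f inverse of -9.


Solve -x - 4 = -9
x = (-9 + 4) / (-1) = 5

5


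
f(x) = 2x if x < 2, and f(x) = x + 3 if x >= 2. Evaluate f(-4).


-4 satisfies x < 2
f(-4) = -8

-8


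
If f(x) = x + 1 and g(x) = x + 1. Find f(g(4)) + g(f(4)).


f(g(4)) = 6
g(f(4)) = 6
Sum = 12

12


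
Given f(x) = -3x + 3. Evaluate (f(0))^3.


f(0) = 3
(3)^3 = 27

27


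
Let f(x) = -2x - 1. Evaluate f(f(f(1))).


f(1) = -3
f(-3) = 5
f(5) = -11

-11


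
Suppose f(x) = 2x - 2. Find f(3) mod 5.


f(3) = 4
4 mod 5 = 4

4


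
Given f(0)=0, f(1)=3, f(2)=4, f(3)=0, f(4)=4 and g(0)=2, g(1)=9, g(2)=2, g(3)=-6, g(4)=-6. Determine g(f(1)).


f(1) = 3
g(3) = -6

-6


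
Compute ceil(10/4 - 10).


10/4 = 2.5
2.5 - 10 = -7.5
ceil(-7.5) = -7

-7


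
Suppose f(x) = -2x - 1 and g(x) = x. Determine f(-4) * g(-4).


f(-4) = 7
g(-4) = -4
Product = -28

-28


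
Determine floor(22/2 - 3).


22/2 = 11
11 - 3 = 8
floor(8) = 8

8


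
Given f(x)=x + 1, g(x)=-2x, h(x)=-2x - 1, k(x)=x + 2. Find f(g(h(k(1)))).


k(1) = 3
h(3) = -7
g(-7) = 14
f(14) = 15

15


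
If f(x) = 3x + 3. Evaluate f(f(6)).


f(6) = 21
f(21) = 66

66


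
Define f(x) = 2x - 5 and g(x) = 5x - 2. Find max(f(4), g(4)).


f(4) = 3
g(4) = 18
max = 18

18


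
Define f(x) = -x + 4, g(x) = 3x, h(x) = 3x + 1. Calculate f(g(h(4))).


h(4) = 13
g(13) = 39
f(39) = -35

-35


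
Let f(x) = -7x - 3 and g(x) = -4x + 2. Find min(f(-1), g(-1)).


f(-1) = 4
g(-1) = 6
min = 4

4


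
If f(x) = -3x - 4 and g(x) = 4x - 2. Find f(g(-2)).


26


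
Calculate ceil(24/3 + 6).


24/3 = 8
8 + 6 = 14
ceil(14) = 14

14


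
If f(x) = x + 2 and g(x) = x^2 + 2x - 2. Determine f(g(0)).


g(0) = -2
f(-2) = 0

0


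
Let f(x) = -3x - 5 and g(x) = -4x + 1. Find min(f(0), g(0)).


-5


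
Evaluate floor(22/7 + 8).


22/7 = 3.1429
3.1429 + 8 = 11.1429
floor(11.1429) = 11

11


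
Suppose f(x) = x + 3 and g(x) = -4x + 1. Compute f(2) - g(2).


f(2) = 5
g(2) = -7
Difference = 12

12


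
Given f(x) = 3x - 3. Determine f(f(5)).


f(5) = 12
f(12) = 33

33


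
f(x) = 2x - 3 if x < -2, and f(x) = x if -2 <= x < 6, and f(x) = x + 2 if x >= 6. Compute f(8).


8 satisfies x >= 6
f(8) = 10

10


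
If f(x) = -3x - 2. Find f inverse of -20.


6


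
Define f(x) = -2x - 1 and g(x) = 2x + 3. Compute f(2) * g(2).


f(2) = -5
g(2) = 7
Product = -35

-35


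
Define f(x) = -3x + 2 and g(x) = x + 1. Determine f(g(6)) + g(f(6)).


f(g(6)) = -19
g(f(6)) = -15
Sum = -34

-34


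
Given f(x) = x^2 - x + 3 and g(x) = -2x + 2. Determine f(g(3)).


g(3) = -4
f(-4) = 1*(-4)^2 - 1*(-4) + 3 = 23

23


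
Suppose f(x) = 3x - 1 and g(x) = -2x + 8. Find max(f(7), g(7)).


f(7) = 20
g(7) = -6
max = 20

20


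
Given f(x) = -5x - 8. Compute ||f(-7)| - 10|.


f(-7) = 27
|27| = 27
|27 - 10| = 17

17


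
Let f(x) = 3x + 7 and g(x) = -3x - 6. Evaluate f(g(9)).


g(9) = -33
f(-33) = -92

-92


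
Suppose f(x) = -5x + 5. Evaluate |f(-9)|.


50


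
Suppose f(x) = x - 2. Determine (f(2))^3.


0


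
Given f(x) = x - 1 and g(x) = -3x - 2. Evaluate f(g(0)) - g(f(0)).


-4


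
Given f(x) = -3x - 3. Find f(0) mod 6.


f(0) = -3
-3 mod 6 = 3

3


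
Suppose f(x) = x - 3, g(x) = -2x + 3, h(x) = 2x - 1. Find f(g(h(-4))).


h(-4) = -9
g(-9) = 21
f(21) = 18

18


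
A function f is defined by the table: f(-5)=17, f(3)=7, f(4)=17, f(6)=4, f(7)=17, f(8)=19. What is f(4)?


Reading from the table at x = 4

17


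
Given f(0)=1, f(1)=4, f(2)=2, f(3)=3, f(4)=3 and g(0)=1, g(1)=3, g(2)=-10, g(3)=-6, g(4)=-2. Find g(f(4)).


f(4) = 3
g(3) = -6

-6


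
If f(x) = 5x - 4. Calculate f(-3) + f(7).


f(-3) = -19
f(7) = 31
Sum = 12

12


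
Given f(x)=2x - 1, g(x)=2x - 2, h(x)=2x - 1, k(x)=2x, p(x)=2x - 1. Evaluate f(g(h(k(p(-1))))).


p(-1) = -3
k(-3) = -6
h(-6) = -13
g(-13) = -28
f(-28) = -57

-57


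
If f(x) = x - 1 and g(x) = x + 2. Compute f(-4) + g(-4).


f(-4) = -5
g(-4) = -2
Sum = -7

-7


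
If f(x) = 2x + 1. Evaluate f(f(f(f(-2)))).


f(-2) = -3
f(-3) = -5
f(-5) = -9
f(-9) = -17

-17


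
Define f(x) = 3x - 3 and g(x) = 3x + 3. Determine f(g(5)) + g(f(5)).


f(g(5)) = 51
g(f(5)) = 39
Sum = 90

90


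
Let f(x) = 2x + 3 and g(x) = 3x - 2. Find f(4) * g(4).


f(4) = 11
g(4) = 10
Product = 110

110


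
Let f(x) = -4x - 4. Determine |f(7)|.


f(7) = -32
|-32| = 32

32


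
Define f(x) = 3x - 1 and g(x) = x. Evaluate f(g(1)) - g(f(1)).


f(g(1)) = 2
g(f(1)) = 2
Difference = 0

0


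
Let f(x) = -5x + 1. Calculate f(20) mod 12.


f(20) = -99
-99 mod 12 = 9

9


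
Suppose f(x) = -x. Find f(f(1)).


f(1) = -1
f(-1) = 1

1


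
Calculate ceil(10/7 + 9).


10/7 = 1.4286
1.4286 + 9 = 10.4286
ceil(10.4286) = 11

11


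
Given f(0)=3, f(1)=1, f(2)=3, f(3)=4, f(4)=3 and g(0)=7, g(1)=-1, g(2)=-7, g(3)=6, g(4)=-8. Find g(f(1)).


f(1) = 1
g(1) = -1

-1


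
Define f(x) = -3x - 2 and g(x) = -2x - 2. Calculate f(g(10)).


64


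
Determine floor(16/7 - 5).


16/7 = 2.2857
2.2857 - 5 = -2.7143
floor(-2.7143) = -3

-3


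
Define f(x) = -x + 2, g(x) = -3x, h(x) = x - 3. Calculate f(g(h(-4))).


h(-4) = -7
g(-7) = 21
f(21) = -19

-19


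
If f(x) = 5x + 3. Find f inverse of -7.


Solve 5x + 3 = -7
x = (-7 - 3) / 5 = -2

-2


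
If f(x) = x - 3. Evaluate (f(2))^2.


f(2) = -1
(-1)^2 = 1

1


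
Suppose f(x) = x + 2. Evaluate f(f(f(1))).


f(1) = 3
f(3) = 5
f(5) = 7

7


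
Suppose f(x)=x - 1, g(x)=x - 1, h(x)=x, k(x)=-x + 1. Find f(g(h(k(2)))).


k(2) = -1
h(-1) = -1
g(-1) = -2
f(-2) = -3

-3


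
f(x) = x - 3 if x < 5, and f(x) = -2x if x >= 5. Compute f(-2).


-5


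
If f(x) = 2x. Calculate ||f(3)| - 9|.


f(3) = 6
|6| = 6
|6 - 9| = 3

3


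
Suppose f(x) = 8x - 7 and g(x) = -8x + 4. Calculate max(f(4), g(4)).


25


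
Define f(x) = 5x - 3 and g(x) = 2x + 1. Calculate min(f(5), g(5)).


f(5) = 22
g(5) = 11
min = 11

11


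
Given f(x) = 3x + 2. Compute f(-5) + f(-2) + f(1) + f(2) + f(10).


f(-5) = -13
f(-2) = -4
f(1) = 5
f(2) = 8
f(10) = 32
Sum = 28

28


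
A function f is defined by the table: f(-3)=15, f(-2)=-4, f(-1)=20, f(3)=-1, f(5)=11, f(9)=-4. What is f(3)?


Reading from the table at x = 3

-1


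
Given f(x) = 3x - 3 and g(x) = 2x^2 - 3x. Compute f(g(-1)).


g(-1) = 5
f(5) = 12

12


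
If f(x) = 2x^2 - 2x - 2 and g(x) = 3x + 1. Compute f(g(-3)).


g(-3) = -8
f(-8) = 2*(-8)^2 - 2*(-8) - 2 = 142

142


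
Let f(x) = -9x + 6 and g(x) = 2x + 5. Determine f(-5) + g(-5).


f(-5) = 51
g(-5) = -5
Sum = 46

46


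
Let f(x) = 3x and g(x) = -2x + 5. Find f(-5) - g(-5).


f(-5) = -15
g(-5) = 15
Difference = -30

-30


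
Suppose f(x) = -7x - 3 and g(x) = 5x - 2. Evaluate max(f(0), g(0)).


f(0) = -3
g(0) = -2
max = -2

-2


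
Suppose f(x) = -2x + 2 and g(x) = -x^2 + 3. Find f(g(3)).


g(3) = -6
f(-6) = 14

14


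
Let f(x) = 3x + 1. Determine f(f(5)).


f(5) = 16
f(16) = 49

49


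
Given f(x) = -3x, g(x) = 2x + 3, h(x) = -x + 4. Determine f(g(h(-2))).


-45


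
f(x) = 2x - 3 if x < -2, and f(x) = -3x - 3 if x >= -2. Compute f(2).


2 satisfies x >= -2
f(2) = -9

-9


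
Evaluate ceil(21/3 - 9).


21/3 = 7
7 - 9 = -2
ceil(-2) = -2

-2


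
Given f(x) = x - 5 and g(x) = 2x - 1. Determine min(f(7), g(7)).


f(7) = 2
g(7) = 13
min = 2

2


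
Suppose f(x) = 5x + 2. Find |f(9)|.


f(9) = 47
|47| = 47

47


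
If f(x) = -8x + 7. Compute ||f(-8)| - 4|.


f(-8) = 71
|71| = 71
|71 - 4| = 67

67


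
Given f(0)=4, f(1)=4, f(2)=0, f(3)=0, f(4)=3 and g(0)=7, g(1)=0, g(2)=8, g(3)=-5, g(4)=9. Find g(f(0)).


f(0) = 4
g(4) = 9

9


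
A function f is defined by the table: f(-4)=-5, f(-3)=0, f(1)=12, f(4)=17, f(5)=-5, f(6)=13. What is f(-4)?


Reading from the table at x = -4

-5


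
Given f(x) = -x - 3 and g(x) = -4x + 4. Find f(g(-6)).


-31


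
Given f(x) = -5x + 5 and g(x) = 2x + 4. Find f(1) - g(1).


-6


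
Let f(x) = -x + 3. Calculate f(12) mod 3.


f(12) = -9
-9 mod 3 = 0

0


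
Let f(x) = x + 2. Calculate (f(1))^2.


9


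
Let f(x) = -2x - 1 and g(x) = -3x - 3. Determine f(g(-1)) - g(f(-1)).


f(g(-1)) = -1
g(f(-1)) = -6
Difference = 5

5


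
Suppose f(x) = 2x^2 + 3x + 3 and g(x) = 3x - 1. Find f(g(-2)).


g(-2) = -7
f(-7) = 2*(-7)^2 + 3*(-7) + 3 = 80

80


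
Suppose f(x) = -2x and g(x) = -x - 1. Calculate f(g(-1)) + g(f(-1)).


f(g(-1)) = 0
g(f(-1)) = -3
Sum = -3

-3


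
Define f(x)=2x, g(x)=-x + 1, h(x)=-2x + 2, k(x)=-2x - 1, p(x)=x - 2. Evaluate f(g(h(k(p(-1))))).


18


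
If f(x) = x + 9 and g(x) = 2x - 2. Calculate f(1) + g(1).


10


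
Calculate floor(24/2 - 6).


24/2 = 12
12 - 6 = 6
floor(6) = 6

6


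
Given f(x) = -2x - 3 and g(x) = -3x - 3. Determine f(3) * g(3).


f(3) = -9
g(3) = -12
Product = 108

108


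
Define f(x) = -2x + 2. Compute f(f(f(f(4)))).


f(4) = -6
f(-6) = 14
f(14) = -26
f(-26) = 54

54


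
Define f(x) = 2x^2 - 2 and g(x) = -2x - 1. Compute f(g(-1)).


0


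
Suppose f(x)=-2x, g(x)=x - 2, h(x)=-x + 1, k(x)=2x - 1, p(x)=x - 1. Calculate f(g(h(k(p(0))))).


p(0) = -1
k(-1) = -3
h(-3) = 4
g(4) = 2
f(2) = -4

-4


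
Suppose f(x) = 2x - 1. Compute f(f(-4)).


f(-4) = -9
f(-9) = -19

-19


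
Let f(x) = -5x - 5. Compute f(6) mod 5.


f(6) = -35
-35 mod 5 = 0

0


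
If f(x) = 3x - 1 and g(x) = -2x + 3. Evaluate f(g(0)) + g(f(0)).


f(g(0)) = 8
g(f(0)) = 5
Sum = 13

13


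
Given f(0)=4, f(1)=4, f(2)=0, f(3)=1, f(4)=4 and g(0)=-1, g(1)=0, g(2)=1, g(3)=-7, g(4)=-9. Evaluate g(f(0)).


f(0) = 4
g(4) = -9

-9


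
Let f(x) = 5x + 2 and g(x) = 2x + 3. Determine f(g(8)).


g(8) = 19
f(19) = 97

97


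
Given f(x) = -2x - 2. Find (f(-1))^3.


f(-1) = 0
(0)^3 = 0

0


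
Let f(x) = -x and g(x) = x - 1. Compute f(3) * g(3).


f(3) = -3
g(3) = 2
Product = -6

-6


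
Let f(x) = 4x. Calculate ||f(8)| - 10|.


f(8) = 32
|32| = 32
|32 - 10| = 22

22


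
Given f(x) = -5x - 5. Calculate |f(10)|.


f(10) = -55
|-55| = 55

55


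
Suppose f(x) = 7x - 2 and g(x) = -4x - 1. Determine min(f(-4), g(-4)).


f(-4) = -30
g(-4) = 15
min = -30

-30


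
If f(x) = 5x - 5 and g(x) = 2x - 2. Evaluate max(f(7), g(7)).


f(7) = 30
g(7) = 12
max = 30

30


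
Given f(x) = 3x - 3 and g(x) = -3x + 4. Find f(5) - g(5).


f(5) = 12
g(5) = -11
Difference = 23

23


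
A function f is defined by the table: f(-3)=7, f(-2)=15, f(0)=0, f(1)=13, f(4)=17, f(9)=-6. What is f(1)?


Reading from the table at x = 1

13


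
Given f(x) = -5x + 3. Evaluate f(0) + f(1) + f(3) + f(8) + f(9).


f(0) = 3
f(1) = -2
f(3) = -12
f(8) = -37
f(9) = -42
Sum = -90

-90


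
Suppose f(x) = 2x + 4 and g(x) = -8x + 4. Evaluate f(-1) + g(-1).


f(-1) = 2
g(-1) = 12
Sum = 14

14


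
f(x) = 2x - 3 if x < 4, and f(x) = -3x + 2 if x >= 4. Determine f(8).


8 satisfies x >= 4
f(8) = -22

-22


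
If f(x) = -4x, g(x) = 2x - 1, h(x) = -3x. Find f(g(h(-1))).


h(-1) = 3
g(3) = 5
f(5) = -20

-20


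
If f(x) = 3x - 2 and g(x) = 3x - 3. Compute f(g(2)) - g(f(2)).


f(g(2)) = 7
g(f(2)) = 9
Difference = -2

-2


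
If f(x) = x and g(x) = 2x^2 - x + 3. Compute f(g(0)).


g(0) = 3
f(3) = 3

3


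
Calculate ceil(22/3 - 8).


22/3 = 7.3333
7.3333 - 8 = -0.6667
ceil(-0.6667) = 0

0


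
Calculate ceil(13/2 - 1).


13/2 = 6.5
6.5 - 1 = 5.5
ceil(5.5) = 6

6


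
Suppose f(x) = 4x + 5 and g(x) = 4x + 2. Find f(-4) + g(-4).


f(-4) = -11
g(-4) = -14
Sum = -25

-25


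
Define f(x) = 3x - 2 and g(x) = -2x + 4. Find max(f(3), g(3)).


f(3) = 7
g(3) = -2
max = 7

7


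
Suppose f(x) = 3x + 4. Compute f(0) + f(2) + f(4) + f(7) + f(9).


f(0) = 4
f(2) = 10
f(4) = 16
f(7) = 25
f(9) = 31
Sum = 86

86


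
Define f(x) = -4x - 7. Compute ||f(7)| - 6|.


f(7) = -35
|-35| = 35
|35 - 6| = 29

29


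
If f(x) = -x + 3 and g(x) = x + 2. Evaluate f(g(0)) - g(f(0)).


f(g(0)) = 1
g(f(0)) = 5
Difference = -4

-4


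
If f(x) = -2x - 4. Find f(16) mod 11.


f(16) = -36
-36 mod 11 = 8

8


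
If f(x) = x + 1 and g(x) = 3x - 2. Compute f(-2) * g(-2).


f(-2) = -1
g(-2) = -8
Product = 8

8


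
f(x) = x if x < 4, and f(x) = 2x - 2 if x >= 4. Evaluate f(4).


4 satisfies x >= 4
f(4) = 6

6


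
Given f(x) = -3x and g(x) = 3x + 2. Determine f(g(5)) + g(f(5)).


f(g(5)) = -51
g(f(5)) = -43
Sum = -94

-94


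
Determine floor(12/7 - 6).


-5


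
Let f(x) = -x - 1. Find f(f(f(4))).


f(4) = -5
f(-5) = 4
f(4) = -5

-5


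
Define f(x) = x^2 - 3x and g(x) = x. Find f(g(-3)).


g(-3) = -3
f(-3) = 1*(-3)^2 - 3*(-3) = 18

18


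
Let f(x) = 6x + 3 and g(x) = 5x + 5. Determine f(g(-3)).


g(-3) = -10
f(-10) = -57

-57


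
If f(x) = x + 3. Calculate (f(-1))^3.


f(-1) = 2
(2)^3 = 8

8


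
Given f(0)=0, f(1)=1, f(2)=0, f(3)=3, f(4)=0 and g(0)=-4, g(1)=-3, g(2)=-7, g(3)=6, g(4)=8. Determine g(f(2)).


f(2) = 0
g(0) = -4

-4


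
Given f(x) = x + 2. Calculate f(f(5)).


f(5) = 7
f(7) = 9

9


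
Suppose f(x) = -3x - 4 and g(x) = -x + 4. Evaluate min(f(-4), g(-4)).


f(-4) = 8
g(-4) = 8
min = 8

8


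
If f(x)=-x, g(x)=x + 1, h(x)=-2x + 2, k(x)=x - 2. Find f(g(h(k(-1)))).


-9


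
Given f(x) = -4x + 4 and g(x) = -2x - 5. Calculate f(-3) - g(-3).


f(-3) = 16
g(-3) = 1
Difference = 15

15


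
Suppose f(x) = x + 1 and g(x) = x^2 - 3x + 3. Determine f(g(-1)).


g(-1) = 7
f(7) = 8

8


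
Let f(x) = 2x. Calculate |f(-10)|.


20


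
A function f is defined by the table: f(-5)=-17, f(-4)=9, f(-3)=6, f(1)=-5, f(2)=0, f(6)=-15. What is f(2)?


Reading from the table at x = 2

0


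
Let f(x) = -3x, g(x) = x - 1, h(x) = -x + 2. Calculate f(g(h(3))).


6


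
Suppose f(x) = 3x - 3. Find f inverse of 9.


Solve 3x - 3 = 9
x = (9 + 3) / 3 = 4

4


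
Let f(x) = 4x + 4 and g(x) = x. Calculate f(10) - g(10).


34


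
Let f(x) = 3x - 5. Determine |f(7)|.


16


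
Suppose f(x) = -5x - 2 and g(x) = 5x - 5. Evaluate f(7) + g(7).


f(7) = -37
g(7) = 30
Sum = -7

-7


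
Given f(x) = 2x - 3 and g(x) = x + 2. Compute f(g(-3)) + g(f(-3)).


f(g(-3)) = -5
g(f(-3)) = -7
Sum = -12

-12


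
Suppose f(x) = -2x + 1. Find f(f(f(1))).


-5


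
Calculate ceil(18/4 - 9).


18/4 = 4.5
4.5 - 9 = -4.5
ceil(-4.5) = -4

-4


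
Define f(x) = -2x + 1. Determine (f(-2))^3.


f(-2) = 5
(5)^3 = 125

125


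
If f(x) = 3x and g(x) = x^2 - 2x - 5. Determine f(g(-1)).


g(-1) = -2
f(-2) = -6

-6


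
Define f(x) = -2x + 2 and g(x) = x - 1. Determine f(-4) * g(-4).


f(-4) = 10
g(-4) = -5
Product = -50

-50


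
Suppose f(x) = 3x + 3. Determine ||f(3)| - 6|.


f(3) = 12
|12| = 12
|12 - 6| = 6

6


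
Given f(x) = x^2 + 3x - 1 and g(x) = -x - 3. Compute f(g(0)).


g(0) = -3
f(-3) = 1*(-3)^2 + 3*(-3) - 1 = -1

-1


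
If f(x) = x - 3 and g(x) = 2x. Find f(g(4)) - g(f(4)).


f(g(4)) = 5
g(f(4)) = 2
Difference = 3

3


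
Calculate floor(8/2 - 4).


8/2 = 4
4 - 4 = 0
floor(0) = 0

0


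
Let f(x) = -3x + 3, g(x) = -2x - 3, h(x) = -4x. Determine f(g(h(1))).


h(1) = -4
g(-4) = 5
f(5) = -12

-12


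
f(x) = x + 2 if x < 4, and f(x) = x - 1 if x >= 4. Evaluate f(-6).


-4


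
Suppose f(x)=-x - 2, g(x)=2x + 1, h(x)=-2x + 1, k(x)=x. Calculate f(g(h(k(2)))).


k(2) = 2
h(2) = -3
g(-3) = -5
f(-5) = 3

3


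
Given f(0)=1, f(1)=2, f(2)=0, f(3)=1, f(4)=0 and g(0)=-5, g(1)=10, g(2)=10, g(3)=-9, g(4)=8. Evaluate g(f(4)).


f(4) = 0
g(0) = -5

-5


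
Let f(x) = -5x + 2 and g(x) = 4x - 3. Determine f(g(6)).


g(6) = 21
f(21) = -103

-103


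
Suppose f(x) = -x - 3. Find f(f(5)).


f(5) = -8
f(-8) = 5

5


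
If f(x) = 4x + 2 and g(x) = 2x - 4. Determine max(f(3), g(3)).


f(3) = 14
g(3) = 2
max = 14

14


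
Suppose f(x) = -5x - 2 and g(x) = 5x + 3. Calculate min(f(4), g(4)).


f(4) = -22
g(4) = 23
min = -22

-22


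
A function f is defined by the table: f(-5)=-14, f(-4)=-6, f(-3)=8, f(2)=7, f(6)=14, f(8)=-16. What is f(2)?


Reading from the table at x = 2

7


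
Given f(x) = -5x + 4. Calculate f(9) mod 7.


f(9) = -41
-41 mod 7 = 1

1


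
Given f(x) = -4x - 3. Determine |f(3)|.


15


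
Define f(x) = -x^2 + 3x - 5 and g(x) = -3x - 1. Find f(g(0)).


g(0) = -1
f(-1) = (-1)*(-1)^2 + 3*(-1) - 5 = -9

-9


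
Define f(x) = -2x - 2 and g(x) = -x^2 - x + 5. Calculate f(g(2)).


g(2) = -1
f(-1) = 0

0


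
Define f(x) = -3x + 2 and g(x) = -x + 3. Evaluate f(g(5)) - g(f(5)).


f(g(5)) = 8
g(f(5)) = 16
Difference = -8

-8


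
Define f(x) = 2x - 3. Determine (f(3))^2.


f(3) = 3
(3)^2 = 9

9


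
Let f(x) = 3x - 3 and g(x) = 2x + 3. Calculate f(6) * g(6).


f(6) = 15
g(6) = 15
Product = 225

225


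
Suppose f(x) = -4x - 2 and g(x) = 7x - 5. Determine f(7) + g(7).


f(7) = -30
g(7) = 44
Sum = 14

14


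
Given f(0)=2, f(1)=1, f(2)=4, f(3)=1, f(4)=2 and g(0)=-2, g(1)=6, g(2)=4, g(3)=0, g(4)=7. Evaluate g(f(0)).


4


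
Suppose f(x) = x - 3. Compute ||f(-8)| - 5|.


f(-8) = -11
|-11| = 11
|11 - 5| = 6

6


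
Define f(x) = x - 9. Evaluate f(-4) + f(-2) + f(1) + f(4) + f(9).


f(-4) = -13
f(-2) = -11
f(1) = -8
f(4) = -5
f(9) = 0
Sum = -37

-37


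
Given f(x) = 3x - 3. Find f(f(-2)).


f(-2) = -9
f(-9) = -30

-30


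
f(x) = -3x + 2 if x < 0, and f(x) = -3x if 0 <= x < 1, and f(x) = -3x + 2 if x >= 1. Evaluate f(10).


-28


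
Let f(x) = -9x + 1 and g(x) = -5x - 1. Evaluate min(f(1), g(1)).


f(1) = -8
g(1) = -6
min = -8

-8


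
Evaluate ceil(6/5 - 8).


-6


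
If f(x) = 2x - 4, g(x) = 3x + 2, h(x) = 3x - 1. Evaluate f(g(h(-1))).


h(-1) = -4
g(-4) = -10
f(-10) = -24

-24


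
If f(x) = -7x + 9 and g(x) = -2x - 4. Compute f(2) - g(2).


3


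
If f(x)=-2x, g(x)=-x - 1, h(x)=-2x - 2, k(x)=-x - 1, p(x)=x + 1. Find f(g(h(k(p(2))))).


14


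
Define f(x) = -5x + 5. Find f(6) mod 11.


f(6) = -25
-25 mod 11 = 8

8


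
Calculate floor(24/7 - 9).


24/7 = 3.4286
3.4286 - 9 = -5.5714
floor(-5.5714) = -6

-6


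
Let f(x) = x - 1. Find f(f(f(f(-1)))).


f(-1) = -2
f(-2) = -3
f(-3) = -4
f(-4) = -5

-5


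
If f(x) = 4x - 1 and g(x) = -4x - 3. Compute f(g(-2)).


g(-2) = 5
f(5) = 19

19


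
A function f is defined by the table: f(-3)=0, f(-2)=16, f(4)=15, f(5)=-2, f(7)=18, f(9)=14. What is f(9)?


Reading from the table at x = 9

14


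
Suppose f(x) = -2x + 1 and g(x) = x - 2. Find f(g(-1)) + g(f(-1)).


f(g(-1)) = 7
g(f(-1)) = 1
Sum = 8

8


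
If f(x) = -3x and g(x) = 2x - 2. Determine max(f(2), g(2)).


2


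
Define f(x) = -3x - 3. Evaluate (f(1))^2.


f(1) = -6
(-6)^2 = 36

36


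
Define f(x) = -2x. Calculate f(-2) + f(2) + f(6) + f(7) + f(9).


f(-2) = 4
f(2) = -4
f(6) = -12
f(7) = -14
f(9) = -18
Sum = -44

-44


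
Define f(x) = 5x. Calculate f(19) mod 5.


f(19) = 95
95 mod 5 = 0

0


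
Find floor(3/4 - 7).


3/4 = 0.75
0.75 - 7 = -6.25
floor(-6.25) = -7

-7


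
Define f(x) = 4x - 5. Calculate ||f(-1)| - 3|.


f(-1) = -9
|-9| = 9
|9 - 3| = 6

6


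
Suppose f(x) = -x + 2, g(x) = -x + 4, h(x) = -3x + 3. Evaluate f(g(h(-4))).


h(-4) = 15
g(15) = -11
f(-11) = 13

13


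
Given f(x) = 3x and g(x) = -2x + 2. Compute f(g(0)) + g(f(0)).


f(g(0)) = 6
g(f(0)) = 2
Sum = 8

8


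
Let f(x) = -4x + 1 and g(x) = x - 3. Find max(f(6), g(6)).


3


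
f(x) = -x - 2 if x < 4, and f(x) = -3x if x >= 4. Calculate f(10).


10 satisfies x >= 4
f(10) = -30

-30


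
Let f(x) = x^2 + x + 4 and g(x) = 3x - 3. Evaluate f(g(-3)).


136


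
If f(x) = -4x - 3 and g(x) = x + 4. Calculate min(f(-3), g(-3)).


f(-3) = 9
g(-3) = 1
min = 1

1


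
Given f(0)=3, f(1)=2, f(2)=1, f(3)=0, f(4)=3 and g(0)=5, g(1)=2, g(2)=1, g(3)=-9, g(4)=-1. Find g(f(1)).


f(1) = 2
g(2) = 1

1


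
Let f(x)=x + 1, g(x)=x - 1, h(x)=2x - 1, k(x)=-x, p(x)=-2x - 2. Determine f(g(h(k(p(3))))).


p(3) = -8
k(-8) = 8
h(8) = 15
g(15) = 14
f(14) = 15

15


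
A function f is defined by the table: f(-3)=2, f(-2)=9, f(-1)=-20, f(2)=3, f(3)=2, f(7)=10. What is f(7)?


Reading from the table at x = 7

10


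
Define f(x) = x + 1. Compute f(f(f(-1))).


f(-1) = 0
f(0) = 1
f(1) = 2

2


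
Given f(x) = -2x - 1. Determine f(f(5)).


f(5) = -11
f(-11) = 21

21


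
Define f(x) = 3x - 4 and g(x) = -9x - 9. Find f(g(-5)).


104


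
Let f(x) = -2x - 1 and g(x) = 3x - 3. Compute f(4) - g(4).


f(4) = -9
g(4) = 9
Difference = -18

-18


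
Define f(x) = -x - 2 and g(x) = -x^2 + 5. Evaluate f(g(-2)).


g(-2) = 1
f(1) = -3

-3


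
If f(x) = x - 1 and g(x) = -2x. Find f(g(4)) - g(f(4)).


f(g(4)) = -9
g(f(4)) = -6
Difference = -3

-3


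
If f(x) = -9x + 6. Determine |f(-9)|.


f(-9) = 87
|87| = 87

87


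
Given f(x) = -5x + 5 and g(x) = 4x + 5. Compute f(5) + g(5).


f(5) = -20
g(5) = 25
Sum = 5

5


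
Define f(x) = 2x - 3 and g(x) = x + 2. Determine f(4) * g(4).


f(4) = 5
g(4) = 6
Product = 30

30


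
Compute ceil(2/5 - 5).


2/5 = 0.4
0.4 - 5 = -4.6
ceil(-4.6) = -4

-4


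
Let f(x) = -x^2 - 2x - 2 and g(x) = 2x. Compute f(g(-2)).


g(-2) = -4
f(-4) = (-1)*(-4)^2 - 2*(-4) - 2 = -10

-10


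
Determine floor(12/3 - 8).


12/3 = 4
4 - 8 = -4
floor(-4) = -4

-4


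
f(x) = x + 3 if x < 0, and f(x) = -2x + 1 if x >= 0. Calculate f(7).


7 satisfies x >= 0
f(7) = -13

-13


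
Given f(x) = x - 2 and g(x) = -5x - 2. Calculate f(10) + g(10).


f(10) = 8
g(10) = -52
Sum = -44

-44


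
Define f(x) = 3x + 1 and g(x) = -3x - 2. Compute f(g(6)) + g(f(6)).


f(g(6)) = -59
g(f(6)) = -59
Sum = -118

-118


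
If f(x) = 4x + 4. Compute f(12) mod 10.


f(12) = 52
52 mod 10 = 2

2


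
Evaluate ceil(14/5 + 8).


11


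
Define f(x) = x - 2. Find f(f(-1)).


f(-1) = -3
f(-3) = -5

-5


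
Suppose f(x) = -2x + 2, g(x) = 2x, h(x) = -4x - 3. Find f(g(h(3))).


h(3) = -15
g(-15) = -30
f(-30) = 62

62


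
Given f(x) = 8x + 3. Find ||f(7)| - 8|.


f(7) = 59
|59| = 59
|59 - 8| = 51

51


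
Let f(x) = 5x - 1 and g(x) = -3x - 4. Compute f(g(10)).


g(10) = -34
f(-34) = -171

-171


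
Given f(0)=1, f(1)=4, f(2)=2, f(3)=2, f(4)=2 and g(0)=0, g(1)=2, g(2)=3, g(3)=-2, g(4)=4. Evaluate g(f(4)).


f(4) = 2
g(2) = 3

3


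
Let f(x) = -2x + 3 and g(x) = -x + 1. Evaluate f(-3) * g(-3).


f(-3) = 9
g(-3) = 4
Product = 36

36


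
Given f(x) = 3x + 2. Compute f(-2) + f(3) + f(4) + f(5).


38


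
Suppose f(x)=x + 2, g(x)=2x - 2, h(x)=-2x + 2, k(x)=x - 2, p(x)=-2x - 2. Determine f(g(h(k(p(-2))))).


4


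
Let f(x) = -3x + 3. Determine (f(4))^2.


f(4) = -9
(-9)^2 = 81

81


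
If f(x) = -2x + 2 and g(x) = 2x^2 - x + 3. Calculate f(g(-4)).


g(-4) = 39
f(39) = -76

-76


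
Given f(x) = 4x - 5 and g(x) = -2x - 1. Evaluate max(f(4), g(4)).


f(4) = 11
g(4) = -9
max = 11

11


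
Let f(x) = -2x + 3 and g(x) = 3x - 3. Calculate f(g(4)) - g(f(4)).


f(g(4)) = -15
g(f(4)) = -18
Difference = 3

3


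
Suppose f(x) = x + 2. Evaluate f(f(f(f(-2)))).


f(-2) = 0
f(0) = 2
f(2) = 4
f(4) = 6

6


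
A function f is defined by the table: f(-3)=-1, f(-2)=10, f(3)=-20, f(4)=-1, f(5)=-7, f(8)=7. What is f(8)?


7


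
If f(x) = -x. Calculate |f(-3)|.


f(-3) = 3
|3| = 3

3


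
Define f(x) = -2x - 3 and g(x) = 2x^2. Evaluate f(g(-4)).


g(-4) = 32
f(32) = -67

-67


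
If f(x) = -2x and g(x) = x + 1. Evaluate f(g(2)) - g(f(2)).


f(g(2)) = -6
g(f(2)) = -3
Difference = -3

-3


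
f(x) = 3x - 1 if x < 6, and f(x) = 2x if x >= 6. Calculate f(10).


10 satisfies x >= 6
f(10) = 20

20


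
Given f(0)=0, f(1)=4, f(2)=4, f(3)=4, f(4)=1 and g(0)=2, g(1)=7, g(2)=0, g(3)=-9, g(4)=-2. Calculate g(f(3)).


-2


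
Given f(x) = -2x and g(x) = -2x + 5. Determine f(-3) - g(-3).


f(-3) = 6
g(-3) = 11
Difference = -5

-5


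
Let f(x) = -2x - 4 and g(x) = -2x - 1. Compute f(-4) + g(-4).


f(-4) = 4
g(-4) = 7
Sum = 11

11


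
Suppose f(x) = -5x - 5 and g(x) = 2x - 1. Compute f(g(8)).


g(8) = 15
f(15) = -80

-80


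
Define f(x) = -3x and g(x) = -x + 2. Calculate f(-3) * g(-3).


f(-3) = 9
g(-3) = 5
Product = 45

45


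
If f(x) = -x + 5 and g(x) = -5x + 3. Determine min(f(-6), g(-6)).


11


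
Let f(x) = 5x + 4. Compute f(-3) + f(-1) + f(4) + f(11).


f(-3) = -11
f(-1) = -1
f(4) = 24
f(11) = 59
Sum = 71

71


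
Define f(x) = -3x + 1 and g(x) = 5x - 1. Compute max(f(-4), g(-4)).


13


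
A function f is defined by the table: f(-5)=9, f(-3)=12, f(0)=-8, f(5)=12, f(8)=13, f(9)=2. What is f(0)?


Reading from the table at x = 0

-8


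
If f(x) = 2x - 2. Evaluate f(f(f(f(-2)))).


f(-2) = -6
f(-6) = -14
f(-14) = -30
f(-30) = -62

-62


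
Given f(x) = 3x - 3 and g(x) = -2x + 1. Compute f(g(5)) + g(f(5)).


f(g(5)) = -30
g(f(5)) = -23
Sum = -53

-53
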